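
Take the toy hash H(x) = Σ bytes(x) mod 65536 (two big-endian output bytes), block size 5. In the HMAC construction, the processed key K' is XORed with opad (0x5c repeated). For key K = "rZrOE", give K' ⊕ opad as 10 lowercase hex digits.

Key "rZrOE" = 72 5a 72 4f 45 is exactly B = 5 bytes: K' = 72 5a 72 4f 45.
XOR each byte with 0x5c: 72⊕5c=2e, 5a⊕5c=06, 72⊕5c=2e, 4f⊕5c=13, 45⊕5c=19.

2e062e1319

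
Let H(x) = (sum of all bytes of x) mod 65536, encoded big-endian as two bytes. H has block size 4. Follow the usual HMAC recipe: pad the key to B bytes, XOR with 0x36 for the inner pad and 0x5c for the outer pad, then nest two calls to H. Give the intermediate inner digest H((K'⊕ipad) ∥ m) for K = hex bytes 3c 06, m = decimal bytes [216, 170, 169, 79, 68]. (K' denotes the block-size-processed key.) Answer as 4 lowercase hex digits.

Key hex bytes 3c 06 is 2 bytes ≤ B = 4; zero-pad to 4 bytes: K' = 3c 06 00 00.
K' ⊕ ipad = 0a 30 36 36.
Inner input = 0a 30 36 36 ∥ d8 aa a9 4f 44.
Inner hash: sum = 10+48+54+54+216+170+169+79+68 = 868 → 03 64.

0364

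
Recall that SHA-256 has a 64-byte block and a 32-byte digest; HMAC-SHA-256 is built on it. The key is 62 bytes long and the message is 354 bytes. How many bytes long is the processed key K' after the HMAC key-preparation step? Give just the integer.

64

Key is 62 ≤ 64 bytes, zero-padded: |K'| = 64.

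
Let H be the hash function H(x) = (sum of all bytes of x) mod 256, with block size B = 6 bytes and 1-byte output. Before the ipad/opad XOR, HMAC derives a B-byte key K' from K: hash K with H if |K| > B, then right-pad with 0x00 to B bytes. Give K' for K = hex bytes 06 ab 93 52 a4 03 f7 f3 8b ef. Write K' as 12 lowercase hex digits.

a10000000000

|K| = 10 > B = 6, so first hash the key.
H(K): sum = 6+171+147+82+164+3+247+243+139+239 = 1441; mod 256 = 161 → a1.
Zero-pad H(K) = a1 to 6 bytes: K' = a1 00 00 00 00 00.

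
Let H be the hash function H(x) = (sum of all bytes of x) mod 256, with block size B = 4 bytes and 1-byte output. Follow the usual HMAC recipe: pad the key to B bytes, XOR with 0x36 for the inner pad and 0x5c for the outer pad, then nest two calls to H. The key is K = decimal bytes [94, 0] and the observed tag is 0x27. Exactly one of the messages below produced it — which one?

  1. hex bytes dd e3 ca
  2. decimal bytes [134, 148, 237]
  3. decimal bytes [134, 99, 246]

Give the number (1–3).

2

Key decimal bytes [94, 0] = 5e 00 is 2 bytes ≤ B = 4; zero-pad to 4 bytes: K' = 5e 00 00 00.
K' ⊕ ipad = 68 36 36 36; K' ⊕ opad = 02 5c 5c 5c.
m1: inner = H(68 36 36 36 dd e3 ca) = 94; tag = H(02 5c 5c 5c 94) = aa
m2: inner = H(68 36 36 36 86 94 ed) = 11; tag = H(02 5c 5c 5c 11) = 27 ← matches
m3: inner = H(68 36 36 36 86 63 f6) = e9; tag = H(02 5c 5c 5c e9) = ff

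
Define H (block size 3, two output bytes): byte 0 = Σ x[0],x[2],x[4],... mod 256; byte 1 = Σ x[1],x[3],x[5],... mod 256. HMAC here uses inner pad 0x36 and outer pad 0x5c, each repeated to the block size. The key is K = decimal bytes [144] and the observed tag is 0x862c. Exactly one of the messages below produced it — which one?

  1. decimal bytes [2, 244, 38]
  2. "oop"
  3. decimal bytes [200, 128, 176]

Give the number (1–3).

Key decimal bytes [144] = 90 is 1 byte ≤ B = 3; zero-pad to 3 bytes: K' = 90 00 00.
K' ⊕ ipad = a6 36 36; K' ⊕ opad = cc 5c 5c.
m1: inner = H(a6 36 36 02 f4 26) = d0 5e; tag = H(cc 5c 5c d0 5e) = 862c ← matches
m2: inner = H(a6 36 36 6f 6f 70) = 4b 15; tag = H(cc 5c 5c 4b 15) = 3da7
m3: inner = H(a6 36 36 c8 80 b0) = 5c ae; tag = H(cc 5c 5c 5c ae) = d6b8

1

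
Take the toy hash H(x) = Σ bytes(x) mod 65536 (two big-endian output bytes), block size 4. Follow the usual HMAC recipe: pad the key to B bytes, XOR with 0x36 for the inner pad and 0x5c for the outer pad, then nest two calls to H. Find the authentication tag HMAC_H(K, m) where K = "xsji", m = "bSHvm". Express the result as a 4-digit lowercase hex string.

00ef

Key "xsji" = 78 73 6a 69 is exactly B = 4 bytes: K' = 78 73 6a 69.
K' ⊕ ipad = 4e 45 5c 5f.  K' ⊕ opad = 24 2f 36 35.
Inner input = (K'⊕ipad) ∥ m = 4e 45 5c 5f ∥ 62 53 48 76 6d.
Inner hash: sum = 78+69+92+95+98+83+72+118+109 = 814 → 03 2e.
Outer input = (K'⊕opad) ∥ inner = 24 2f 36 35 ∥ 03 2e.
Outer hash (tag): sum = 36+47+54+53+3+46 = 239 → 00 ef.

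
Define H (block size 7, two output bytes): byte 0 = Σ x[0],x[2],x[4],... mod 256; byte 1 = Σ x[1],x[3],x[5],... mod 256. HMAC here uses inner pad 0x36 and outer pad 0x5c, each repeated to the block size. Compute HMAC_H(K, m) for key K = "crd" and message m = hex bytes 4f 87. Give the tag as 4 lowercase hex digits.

2e80

Key "crd" = 63 72 64 is 3 bytes ≤ B = 7; zero-pad to 7 bytes: K' = 63 72 64 00 00 00 00.
K' ⊕ ipad = 55 44 52 36 36 36 36.  K' ⊕ opad = 3f 2e 38 5c 5c 5c 5c.
Inner input = (K'⊕ipad) ∥ m = 55 44 52 36 36 36 36 ∥ 4f 87.
Inner hash: even-index sum = 410 mod 256 = 154; odd-index sum = 255 mod 256 = 255 → 9a ff.
Outer input = (K'⊕opad) ∥ inner = 3f 2e 38 5c 5c 5c 5c ∥ 9a ff.
Outer hash (tag): even-index sum = 558 mod 256 = 46; odd-index sum = 384 mod 256 = 128 → 2e 80.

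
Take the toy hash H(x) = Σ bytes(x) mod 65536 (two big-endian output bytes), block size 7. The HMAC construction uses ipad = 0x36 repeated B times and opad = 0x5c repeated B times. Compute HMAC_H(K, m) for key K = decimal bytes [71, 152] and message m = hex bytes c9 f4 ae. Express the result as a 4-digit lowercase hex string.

Key decimal bytes [71, 152] = 47 98 is 2 bytes ≤ B = 7; zero-pad to 7 bytes: K' = 47 98 00 00 00 00 00.
K' ⊕ ipad = 71 ae 36 36 36 36 36.  K' ⊕ opad = 1b c4 5c 5c 5c 5c 5c.
Inner input = (K'⊕ipad) ∥ m = 71 ae 36 36 36 36 36 ∥ c9 f4 ae.
Inner hash: sum = 113+174+54+54+54+54+54+201+244+174 = 1176 → 04 98.
Outer input = (K'⊕opad) ∥ inner = 1b c4 5c 5c 5c 5c 5c ∥ 04 98.
Outer hash (tag): sum = 27+196+92+92+92+92+92+4+152 = 839 → 03 47.

0347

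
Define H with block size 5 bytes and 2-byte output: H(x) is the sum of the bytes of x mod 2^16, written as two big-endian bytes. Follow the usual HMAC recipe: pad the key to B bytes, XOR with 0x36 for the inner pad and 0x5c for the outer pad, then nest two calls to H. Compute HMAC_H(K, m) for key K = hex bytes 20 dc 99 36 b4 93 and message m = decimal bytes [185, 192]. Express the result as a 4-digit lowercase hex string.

Key hex bytes 20 dc 99 36 b4 93 is 6 bytes > B = 5, so hash it first: H(key) = 03 12, then zero-pad to 5 bytes: K' = 03 12 00 00 00.
K' ⊕ ipad = 35 24 36 36 36.  K' ⊕ opad = 5f 4e 5c 5c 5c.
Inner input = (K'⊕ipad) ∥ m = 35 24 36 36 36 ∥ b9 c0.
Inner hash: sum = 53+36+54+54+54+185+192 = 628 → 02 74.
Outer input = (K'⊕opad) ∥ inner = 5f 4e 5c 5c 5c ∥ 02 74.
Outer hash (tag): sum = 95+78+92+92+92+2+116 = 567 → 02 37.

0237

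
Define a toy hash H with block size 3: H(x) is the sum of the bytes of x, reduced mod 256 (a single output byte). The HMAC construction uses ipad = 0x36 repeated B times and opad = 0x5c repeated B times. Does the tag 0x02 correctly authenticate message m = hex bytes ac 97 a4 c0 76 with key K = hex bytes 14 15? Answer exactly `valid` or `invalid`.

Key hex bytes 14 15 is 2 bytes ≤ B = 3; zero-pad to 3 bytes: K' = 14 15 00.
K' ⊕ ipad = 22 23 36; K' ⊕ opad = 48 49 5c.
Inner hash: sum = 34+35+54+172+151+164+192+118 = 920; mod 256 = 152 → 98.
Outer hash (recomputed tag): sum = 72+73+92+152 = 389; mod 256 = 133 → 85.
Recomputed tag = 85; claimed = 02 → mismatch.

invalid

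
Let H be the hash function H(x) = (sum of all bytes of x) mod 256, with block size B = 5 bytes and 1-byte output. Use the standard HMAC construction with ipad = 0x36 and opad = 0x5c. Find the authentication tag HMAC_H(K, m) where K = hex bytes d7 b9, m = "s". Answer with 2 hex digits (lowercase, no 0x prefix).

Key hex bytes d7 b9 is 2 bytes ≤ B = 5; zero-pad to 5 bytes: K' = d7 b9 00 00 00.
K' ⊕ ipad = e1 8f 36 36 36.  K' ⊕ opad = 8b e5 5c 5c 5c.
Inner input = (K'⊕ipad) ∥ m = e1 8f 36 36 36 ∥ 73.
Inner hash: sum = 225+143+54+54+54+115 = 645; mod 256 = 133 → 85.
Outer input = (K'⊕opad) ∥ inner = 8b e5 5c 5c 5c ∥ 85.
Outer hash (tag): sum = 139+229+92+92+92+133 = 777; mod 256 = 9 → 09.

09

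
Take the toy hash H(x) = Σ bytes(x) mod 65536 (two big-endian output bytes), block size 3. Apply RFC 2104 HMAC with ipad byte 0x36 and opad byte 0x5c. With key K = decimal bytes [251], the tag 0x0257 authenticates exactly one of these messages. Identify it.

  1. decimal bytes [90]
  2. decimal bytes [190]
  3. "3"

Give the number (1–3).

2

Key decimal bytes [251] = fb is 1 byte ≤ B = 3; zero-pad to 3 bytes: K' = fb 00 00.
K' ⊕ ipad = cd 36 36; K' ⊕ opad = a7 5c 5c.
m1: inner = H(cd 36 36 5a) = 01 93; tag = H(a7 5c 5c 01 93) = 01f3
m2: inner = H(cd 36 36 be) = 01 f7; tag = H(a7 5c 5c 01 f7) = 0257 ← matches
m3: inner = H(cd 36 36 33) = 01 6c; tag = H(a7 5c 5c 01 6c) = 01cc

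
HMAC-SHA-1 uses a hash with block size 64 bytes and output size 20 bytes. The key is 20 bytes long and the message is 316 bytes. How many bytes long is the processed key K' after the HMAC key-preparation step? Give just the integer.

Key is 20 ≤ 64 bytes, zero-padded: |K'| = 64.

64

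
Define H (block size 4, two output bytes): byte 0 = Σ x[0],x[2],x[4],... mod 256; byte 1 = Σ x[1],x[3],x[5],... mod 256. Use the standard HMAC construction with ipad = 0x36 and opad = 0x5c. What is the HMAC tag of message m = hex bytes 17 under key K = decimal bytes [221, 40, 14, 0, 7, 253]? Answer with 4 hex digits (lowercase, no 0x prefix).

1b1e

Key decimal bytes [221, 40, 14, 0, 7, 253] = dd 28 0e 00 07 fd is 6 bytes > B = 4, so hash it first: H(key) = f2 25, then zero-pad to 4 bytes: K' = f2 25 00 00.
K' ⊕ ipad = c4 13 36 36.  K' ⊕ opad = ae 79 5c 5c.
Inner input = (K'⊕ipad) ∥ m = c4 13 36 36 ∥ 17.
Inner hash: even-index sum = 273 mod 256 = 17; odd-index sum = 73 mod 256 = 73 → 11 49.
Outer input = (K'⊕opad) ∥ inner = ae 79 5c 5c ∥ 11 49.
Outer hash (tag): even-index sum = 283 mod 256 = 27; odd-index sum = 286 mod 256 = 30 → 1b 1e.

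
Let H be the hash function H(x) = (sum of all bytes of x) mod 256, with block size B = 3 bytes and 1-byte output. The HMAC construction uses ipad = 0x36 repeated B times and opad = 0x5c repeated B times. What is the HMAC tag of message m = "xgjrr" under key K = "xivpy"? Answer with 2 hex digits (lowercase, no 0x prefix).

e3

Key "xivpy" = 78 69 76 70 79 is 5 bytes > B = 3, so hash it first: H(key) = 40, then zero-pad to 3 bytes: K' = 40 00 00.
K' ⊕ ipad = 76 36 36.  K' ⊕ opad = 1c 5c 5c.
Inner input = (K'⊕ipad) ∥ m = 76 36 36 ∥ 78 67 6a 72 72.
Inner hash: sum = 118+54+54+120+103+106+114+114 = 783; mod 256 = 15 → 0f.
Outer input = (K'⊕opad) ∥ inner = 1c 5c 5c ∥ 0f.
Outer hash (tag): sum = 28+92+92+15 = 227 → e3.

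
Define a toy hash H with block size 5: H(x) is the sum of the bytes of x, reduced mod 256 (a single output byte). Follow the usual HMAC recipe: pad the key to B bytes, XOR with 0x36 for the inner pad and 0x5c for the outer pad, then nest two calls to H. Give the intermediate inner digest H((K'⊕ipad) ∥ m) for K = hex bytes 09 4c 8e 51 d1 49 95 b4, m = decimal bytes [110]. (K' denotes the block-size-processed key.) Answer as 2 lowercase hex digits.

Key hex bytes 09 4c 8e 51 d1 49 95 b4 is 8 bytes > B = 5, so hash it first: H(key) = 97, then zero-pad to 5 bytes: K' = 97 00 00 00 00.
K' ⊕ ipad = a1 36 36 36 36.
Inner input = a1 36 36 36 36 ∥ 6e.
Inner hash: sum = 161+54+54+54+54+110 = 487; mod 256 = 231 → e7.

e7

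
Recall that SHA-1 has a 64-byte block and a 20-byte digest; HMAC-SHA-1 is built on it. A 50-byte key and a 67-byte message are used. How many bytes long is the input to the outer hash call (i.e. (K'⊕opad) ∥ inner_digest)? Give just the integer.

84

Key is 50 ≤ 64 bytes, zero-padded: |K'| = 64.
Outer input = (K'⊕opad) ∥ H(inner) → 64 + 20 = 84 bytes.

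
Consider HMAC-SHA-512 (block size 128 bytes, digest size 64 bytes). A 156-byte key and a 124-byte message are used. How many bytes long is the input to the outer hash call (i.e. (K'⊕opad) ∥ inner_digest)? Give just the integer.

Key is 156 > 128 bytes, so it is hashed to 64 bytes then zero-padded to 128: |K'| = 128.
Outer input = (K'⊕opad) ∥ H(inner) → 128 + 64 = 192 bytes.

192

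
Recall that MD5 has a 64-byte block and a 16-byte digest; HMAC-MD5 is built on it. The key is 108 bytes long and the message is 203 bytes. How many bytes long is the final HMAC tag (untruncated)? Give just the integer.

16

The tag is one MD5 digest: 16 bytes.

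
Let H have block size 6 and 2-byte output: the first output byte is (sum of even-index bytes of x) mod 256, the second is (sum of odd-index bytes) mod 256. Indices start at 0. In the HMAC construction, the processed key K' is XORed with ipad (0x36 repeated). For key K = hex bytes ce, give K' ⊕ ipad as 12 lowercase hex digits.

Key hex bytes ce is 1 byte ≤ B = 6; zero-pad to 6 bytes: K' = ce 00 00 00 00 00.
XOR each byte with 0x36: ce⊕36=f8, 00⊕36=36, 00⊕36=36, 00⊕36=36, 00⊕36=36, 00⊕36=36.

f83636363636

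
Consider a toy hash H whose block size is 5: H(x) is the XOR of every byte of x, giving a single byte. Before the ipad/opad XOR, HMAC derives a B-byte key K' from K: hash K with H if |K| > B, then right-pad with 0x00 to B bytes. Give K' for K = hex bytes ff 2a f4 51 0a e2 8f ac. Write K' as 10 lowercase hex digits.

bb00000000

|K| = 8 > B = 5, so first hash the key.
H(K): XOR ff⊕2a⊕f4⊕51⊕0a⊕e2⊕8f⊕ac = bb.
Zero-pad H(K) = bb to 5 bytes: K' = bb 00 00 00 00.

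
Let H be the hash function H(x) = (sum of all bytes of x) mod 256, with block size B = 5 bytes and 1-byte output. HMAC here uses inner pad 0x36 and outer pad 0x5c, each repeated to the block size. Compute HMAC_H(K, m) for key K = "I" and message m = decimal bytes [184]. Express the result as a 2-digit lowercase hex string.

94

Key "I" = 49 is 1 byte ≤ B = 5; zero-pad to 5 bytes: K' = 49 00 00 00 00.
K' ⊕ ipad = 7f 36 36 36 36.  K' ⊕ opad = 15 5c 5c 5c 5c.
Inner input = (K'⊕ipad) ∥ m = 7f 36 36 36 36 ∥ b8.
Inner hash: sum = 127+54+54+54+54+184 = 527; mod 256 = 15 → 0f.
Outer input = (K'⊕opad) ∥ inner = 15 5c 5c 5c 5c ∥ 0f.
Outer hash (tag): sum = 21+92+92+92+92+15 = 404; mod 256 = 148 → 94.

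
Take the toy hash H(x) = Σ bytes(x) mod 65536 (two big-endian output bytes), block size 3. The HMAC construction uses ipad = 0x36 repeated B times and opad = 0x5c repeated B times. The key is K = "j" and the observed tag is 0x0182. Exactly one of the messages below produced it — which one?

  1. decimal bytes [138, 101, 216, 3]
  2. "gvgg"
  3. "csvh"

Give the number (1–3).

1

Key "j" = 6a is 1 byte ≤ B = 3; zero-pad to 3 bytes: K' = 6a 00 00.
K' ⊕ ipad = 5c 36 36; K' ⊕ opad = 36 5c 5c.
m1: inner = H(5c 36 36 8a 65 d8 03) = 02 92; tag = H(36 5c 5c 02 92) = 0182 ← matches
m2: inner = H(5c 36 36 67 76 67 67) = 02 73; tag = H(36 5c 5c 02 73) = 0163
m3: inner = H(5c 36 36 63 73 76 68) = 02 7c; tag = H(36 5c 5c 02 7c) = 016c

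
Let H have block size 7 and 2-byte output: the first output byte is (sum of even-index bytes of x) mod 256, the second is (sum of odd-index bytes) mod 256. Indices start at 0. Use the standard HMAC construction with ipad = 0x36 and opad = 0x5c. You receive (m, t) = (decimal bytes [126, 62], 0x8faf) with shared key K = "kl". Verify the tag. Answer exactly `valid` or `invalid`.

invalid

Key "kl" = 6b 6c is 2 bytes ≤ B = 7; zero-pad to 7 bytes: K' = 6b 6c 00 00 00 00 00.
K' ⊕ ipad = 5d 5a 36 36 36 36 36; K' ⊕ opad = 37 30 5c 5c 5c 5c 5c.
Inner hash: even-index sum = 317 mod 256 = 61; odd-index sum = 324 mod 256 = 68 → 3d 44.
Outer hash (recomputed tag): even-index sum = 399 mod 256 = 143; odd-index sum = 293 mod 256 = 37 → 8f 25.
Recomputed tag = 8f25; claimed = 8faf → mismatch.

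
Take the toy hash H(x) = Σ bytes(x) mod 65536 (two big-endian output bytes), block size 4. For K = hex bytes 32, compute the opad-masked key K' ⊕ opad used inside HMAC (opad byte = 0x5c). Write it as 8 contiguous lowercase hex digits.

Key hex bytes 32 is 1 byte ≤ B = 4; zero-pad to 4 bytes: K' = 32 00 00 00.
XOR each byte with 0x5c: 32⊕5c=6e, 00⊕5c=5c, 00⊕5c=5c, 00⊕5c=5c.

6e5c5c5c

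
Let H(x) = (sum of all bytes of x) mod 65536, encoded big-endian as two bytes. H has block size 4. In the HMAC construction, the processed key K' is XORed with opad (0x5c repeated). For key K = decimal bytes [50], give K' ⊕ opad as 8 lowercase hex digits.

6e5c5c5c

Key decimal bytes [50] = 32 is 1 byte ≤ B = 4; zero-pad to 4 bytes: K' = 32 00 00 00.
XOR each byte with 0x5c: 32⊕5c=6e, 00⊕5c=5c, 00⊕5c=5c, 00⊕5c=5c.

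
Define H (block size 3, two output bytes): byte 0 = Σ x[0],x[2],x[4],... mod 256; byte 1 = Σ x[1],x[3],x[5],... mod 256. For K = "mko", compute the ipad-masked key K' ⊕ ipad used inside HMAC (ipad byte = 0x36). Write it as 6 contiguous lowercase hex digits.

5b5d59

Key "mko" = 6d 6b 6f is exactly B = 3 bytes: K' = 6d 6b 6f.
XOR each byte with 0x36: 6d⊕36=5b, 6b⊕36=5d, 6f⊕36=59.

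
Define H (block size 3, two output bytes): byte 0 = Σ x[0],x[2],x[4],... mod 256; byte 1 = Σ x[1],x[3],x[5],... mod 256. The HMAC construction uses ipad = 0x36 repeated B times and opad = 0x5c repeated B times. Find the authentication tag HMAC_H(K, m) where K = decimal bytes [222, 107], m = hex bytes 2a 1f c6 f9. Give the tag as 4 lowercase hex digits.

2b6d

Key decimal bytes [222, 107] = de 6b is 2 bytes ≤ B = 3; zero-pad to 3 bytes: K' = de 6b 00.
K' ⊕ ipad = e8 5d 36.  K' ⊕ opad = 82 37 5c.
Inner input = (K'⊕ipad) ∥ m = e8 5d 36 ∥ 2a 1f c6 f9.
Inner hash: even-index sum = 566 mod 256 = 54; odd-index sum = 333 mod 256 = 77 → 36 4d.
Outer input = (K'⊕opad) ∥ inner = 82 37 5c ∥ 36 4d.
Outer hash (tag): even-index sum = 299 mod 256 = 43; odd-index sum = 109 mod 256 = 109 → 2b 6d.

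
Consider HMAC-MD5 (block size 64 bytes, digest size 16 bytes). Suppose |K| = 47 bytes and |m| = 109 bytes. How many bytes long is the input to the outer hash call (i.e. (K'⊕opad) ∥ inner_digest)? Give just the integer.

Key is 47 ≤ 64 bytes, zero-padded: |K'| = 64.
Outer input = (K'⊕opad) ∥ H(inner) → 64 + 16 = 80 bytes.

80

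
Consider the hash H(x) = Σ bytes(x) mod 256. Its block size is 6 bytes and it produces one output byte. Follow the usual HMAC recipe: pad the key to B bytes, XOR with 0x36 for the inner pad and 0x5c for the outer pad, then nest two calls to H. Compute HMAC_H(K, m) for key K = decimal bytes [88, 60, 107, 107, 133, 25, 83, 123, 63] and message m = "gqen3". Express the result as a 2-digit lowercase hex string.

24

Key decimal bytes [88, 60, 107, 107, 133, 25, 83, 123, 63] = 58 3c 6b 6b 85 19 53 7b 3f is 9 bytes > B = 6, so hash it first: H(key) = 15, then zero-pad to 6 bytes: K' = 15 00 00 00 00 00.
K' ⊕ ipad = 23 36 36 36 36 36.  K' ⊕ opad = 49 5c 5c 5c 5c 5c.
Inner input = (K'⊕ipad) ∥ m = 23 36 36 36 36 36 ∥ 67 71 65 6e 33.
Inner hash: sum = 35+54+54+54+54+54+103+113+101+110+51 = 783; mod 256 = 15 → 0f.
Outer input = (K'⊕opad) ∥ inner = 49 5c 5c 5c 5c 5c ∥ 0f.
Outer hash (tag): sum = 73+92+92+92+92+92+15 = 548; mod 256 = 36 → 24.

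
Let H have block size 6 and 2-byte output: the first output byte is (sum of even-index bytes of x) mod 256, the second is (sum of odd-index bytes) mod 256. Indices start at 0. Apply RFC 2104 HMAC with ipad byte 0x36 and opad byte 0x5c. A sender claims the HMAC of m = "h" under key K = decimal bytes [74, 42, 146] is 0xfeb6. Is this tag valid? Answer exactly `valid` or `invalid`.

Key decimal bytes [74, 42, 146] = 4a 2a 92 is 3 bytes ≤ B = 6; zero-pad to 6 bytes: K' = 4a 2a 92 00 00 00.
K' ⊕ ipad = 7c 1c a4 36 36 36; K' ⊕ opad = 16 76 ce 5c 5c 5c.
Inner hash: even-index sum = 446 mod 256 = 190; odd-index sum = 136 mod 256 = 136 → be 88.
Outer hash (recomputed tag): even-index sum = 510 mod 256 = 254; odd-index sum = 438 mod 256 = 182 → fe b6.
Recomputed tag = feb6; claimed = feb6 → match.

valid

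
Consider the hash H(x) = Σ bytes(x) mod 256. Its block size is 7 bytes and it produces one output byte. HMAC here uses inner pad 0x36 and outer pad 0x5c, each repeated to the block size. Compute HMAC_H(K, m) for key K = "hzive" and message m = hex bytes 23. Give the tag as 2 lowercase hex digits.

Key "hzive" = 68 7a 69 76 65 is 5 bytes ≤ B = 7; zero-pad to 7 bytes: K' = 68 7a 69 76 65 00 00.
K' ⊕ ipad = 5e 4c 5f 40 53 36 36.  K' ⊕ opad = 34 26 35 2a 39 5c 5c.
Inner input = (K'⊕ipad) ∥ m = 5e 4c 5f 40 53 36 36 ∥ 23.
Inner hash: sum = 94+76+95+64+83+54+54+35 = 555; mod 256 = 43 → 2b.
Outer input = (K'⊕opad) ∥ inner = 34 26 35 2a 39 5c 5c ∥ 2b.
Outer hash (tag): sum = 52+38+53+42+57+92+92+43 = 469; mod 256 = 213 → d5.

d5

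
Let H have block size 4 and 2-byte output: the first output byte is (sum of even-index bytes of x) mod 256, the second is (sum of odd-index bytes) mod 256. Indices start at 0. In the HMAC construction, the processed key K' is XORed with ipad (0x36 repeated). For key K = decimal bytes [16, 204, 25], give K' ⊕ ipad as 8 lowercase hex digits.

26fa2f36

Key decimal bytes [16, 204, 25] = 10 cc 19 is 3 bytes ≤ B = 4; zero-pad to 4 bytes: K' = 10 cc 19 00.
XOR each byte with 0x36: 10⊕36=26, cc⊕36=fa, 19⊕36=2f, 00⊕36=36.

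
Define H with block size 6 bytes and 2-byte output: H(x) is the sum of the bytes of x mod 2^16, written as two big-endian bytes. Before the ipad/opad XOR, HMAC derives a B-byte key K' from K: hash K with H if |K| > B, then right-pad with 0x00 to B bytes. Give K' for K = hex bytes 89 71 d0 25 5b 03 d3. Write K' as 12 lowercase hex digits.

|K| = 7 > B = 6, so first hash the key.
H(K): sum = 137+113+208+37+91+3+211 = 800 → 03 20.
Zero-pad H(K) = 03 20 to 6 bytes: K' = 03 20 00 00 00 00.

032000000000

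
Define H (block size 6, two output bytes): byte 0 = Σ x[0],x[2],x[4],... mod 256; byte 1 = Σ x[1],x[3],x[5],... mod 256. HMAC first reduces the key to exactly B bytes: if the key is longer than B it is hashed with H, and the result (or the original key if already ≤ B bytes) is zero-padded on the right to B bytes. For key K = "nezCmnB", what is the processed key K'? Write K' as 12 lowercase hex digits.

971600000000

|K| = 7 > B = 6, so first hash the key.
H(K): even-index sum = 407 mod 256 = 151; odd-index sum = 278 mod 256 = 22 → 97 16.
Zero-pad H(K) = 97 16 to 6 bytes: K' = 97 16 00 00 00 00.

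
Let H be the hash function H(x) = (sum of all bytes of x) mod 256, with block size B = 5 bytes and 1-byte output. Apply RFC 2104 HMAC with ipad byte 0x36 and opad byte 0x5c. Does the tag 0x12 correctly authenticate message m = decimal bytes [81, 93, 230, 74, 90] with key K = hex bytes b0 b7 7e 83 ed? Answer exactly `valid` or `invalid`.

invalid

Key hex bytes b0 b7 7e 83 ed is exactly B = 5 bytes: K' = b0 b7 7e 83 ed.
K' ⊕ ipad = 86 81 48 b5 db; K' ⊕ opad = ec eb 22 df b1.
Inner hash: sum = 134+129+72+181+219+81+93+230+74+90 = 1303; mod 256 = 23 → 17.
Outer hash (recomputed tag): sum = 236+235+34+223+177+23 = 928; mod 256 = 160 → a0.
Recomputed tag = a0; claimed = 12 → mismatch.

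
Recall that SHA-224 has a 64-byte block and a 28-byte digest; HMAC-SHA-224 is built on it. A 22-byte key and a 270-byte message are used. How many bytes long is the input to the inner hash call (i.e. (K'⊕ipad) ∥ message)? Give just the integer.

Key is 22 ≤ 64 bytes, zero-padded: |K'| = 64.
Inner input = (K'⊕ipad) ∥ m → 64 + 270 = 334 bytes.

334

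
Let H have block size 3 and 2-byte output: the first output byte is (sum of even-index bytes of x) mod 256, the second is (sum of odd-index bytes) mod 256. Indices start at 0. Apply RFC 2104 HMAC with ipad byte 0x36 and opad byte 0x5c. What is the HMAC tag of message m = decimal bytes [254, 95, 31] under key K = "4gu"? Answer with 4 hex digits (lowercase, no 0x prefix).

ffdf

Key "4gu" = 34 67 75 is exactly B = 3 bytes: K' = 34 67 75.
K' ⊕ ipad = 02 51 43.  K' ⊕ opad = 68 3b 29.
Inner input = (K'⊕ipad) ∥ m = 02 51 43 ∥ fe 5f 1f.
Inner hash: even-index sum = 164 mod 256 = 164; odd-index sum = 366 mod 256 = 110 → a4 6e.
Outer input = (K'⊕opad) ∥ inner = 68 3b 29 ∥ a4 6e.
Outer hash (tag): even-index sum = 255 mod 256 = 255; odd-index sum = 223 mod 256 = 223 → ff df.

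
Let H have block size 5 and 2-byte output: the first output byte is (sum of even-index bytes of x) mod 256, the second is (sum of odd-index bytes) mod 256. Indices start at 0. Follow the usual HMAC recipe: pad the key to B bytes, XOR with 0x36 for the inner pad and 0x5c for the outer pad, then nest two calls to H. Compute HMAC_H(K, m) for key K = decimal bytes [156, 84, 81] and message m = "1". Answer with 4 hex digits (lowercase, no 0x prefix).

Key decimal bytes [156, 84, 81] = 9c 54 51 is 3 bytes ≤ B = 5; zero-pad to 5 bytes: K' = 9c 54 51 00 00.
K' ⊕ ipad = aa 62 67 36 36.  K' ⊕ opad = c0 08 0d 5c 5c.
Inner input = (K'⊕ipad) ∥ m = aa 62 67 36 36 ∥ 31.
Inner hash: even-index sum = 327 mod 256 = 71; odd-index sum = 201 mod 256 = 201 → 47 c9.
Outer input = (K'⊕opad) ∥ inner = c0 08 0d 5c 5c ∥ 47 c9.
Outer hash (tag): even-index sum = 498 mod 256 = 242; odd-index sum = 171 mod 256 = 171 → f2 ab.

f2ab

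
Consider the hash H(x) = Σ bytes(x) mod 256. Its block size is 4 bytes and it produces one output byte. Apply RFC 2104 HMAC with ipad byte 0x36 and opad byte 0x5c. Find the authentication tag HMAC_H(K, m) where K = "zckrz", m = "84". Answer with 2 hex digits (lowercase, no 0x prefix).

8c

Key "zckrz" = 7a 63 6b 72 7a is 5 bytes > B = 4, so hash it first: H(key) = 34, then zero-pad to 4 bytes: K' = 34 00 00 00.
K' ⊕ ipad = 02 36 36 36.  K' ⊕ opad = 68 5c 5c 5c.
Inner input = (K'⊕ipad) ∥ m = 02 36 36 36 ∥ 38 34.
Inner hash: sum = 2+54+54+54+56+52 = 272; mod 256 = 16 → 10.
Outer input = (K'⊕opad) ∥ inner = 68 5c 5c 5c ∥ 10.
Outer hash (tag): sum = 104+92+92+92+16 = 396; mod 256 = 140 → 8c.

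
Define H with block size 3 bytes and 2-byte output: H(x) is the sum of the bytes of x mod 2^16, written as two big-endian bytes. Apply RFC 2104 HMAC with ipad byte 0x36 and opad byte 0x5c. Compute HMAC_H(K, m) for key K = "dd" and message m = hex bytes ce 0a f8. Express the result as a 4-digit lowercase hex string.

Key "dd" = 64 64 is 2 bytes ≤ B = 3; zero-pad to 3 bytes: K' = 64 64 00.
K' ⊕ ipad = 52 52 36.  K' ⊕ opad = 38 38 5c.
Inner input = (K'⊕ipad) ∥ m = 52 52 36 ∥ ce 0a f8.
Inner hash: sum = 82+82+54+206+10+248 = 682 → 02 aa.
Outer input = (K'⊕opad) ∥ inner = 38 38 5c ∥ 02 aa.
Outer hash (tag): sum = 56+56+92+2+170 = 376 → 01 78.

0178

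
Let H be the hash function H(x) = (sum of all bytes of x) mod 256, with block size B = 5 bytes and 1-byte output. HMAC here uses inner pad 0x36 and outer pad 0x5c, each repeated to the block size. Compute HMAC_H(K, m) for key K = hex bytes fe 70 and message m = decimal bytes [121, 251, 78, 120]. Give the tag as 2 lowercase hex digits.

cc

Key hex bytes fe 70 is 2 bytes ≤ B = 5; zero-pad to 5 bytes: K' = fe 70 00 00 00.
K' ⊕ ipad = c8 46 36 36 36.  K' ⊕ opad = a2 2c 5c 5c 5c.
Inner input = (K'⊕ipad) ∥ m = c8 46 36 36 36 ∥ 79 fb 4e 78.
Inner hash: sum = 200+70+54+54+54+121+251+78+120 = 1002; mod 256 = 234 → ea.
Outer input = (K'⊕opad) ∥ inner = a2 2c 5c 5c 5c ∥ ea.
Outer hash (tag): sum = 162+44+92+92+92+234 = 716; mod 256 = 204 → cc.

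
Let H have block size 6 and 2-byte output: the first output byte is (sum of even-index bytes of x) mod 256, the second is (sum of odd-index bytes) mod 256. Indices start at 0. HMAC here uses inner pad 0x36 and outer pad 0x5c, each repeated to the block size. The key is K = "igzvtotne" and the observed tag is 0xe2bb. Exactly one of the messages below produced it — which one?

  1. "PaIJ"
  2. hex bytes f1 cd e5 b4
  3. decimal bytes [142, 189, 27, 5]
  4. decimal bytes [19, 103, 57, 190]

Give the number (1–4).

Key "igzvtotne" = 69 67 7a 76 74 6f 74 6e 65 is 9 bytes > B = 6, so hash it first: H(key) = 30 ba, then zero-pad to 6 bytes: K' = 30 ba 00 00 00 00.
K' ⊕ ipad = 06 8c 36 36 36 36; K' ⊕ opad = 6c e6 5c 5c 5c 5c.
m1: inner = H(06 8c 36 36 36 36 50 61 49 4a) = 0b a3; tag = H(6c e6 5c 5c 5c 5c 0b a3) = 2f41
m2: inner = H(06 8c 36 36 36 36 f1 cd e5 b4) = 48 79; tag = H(6c e6 5c 5c 5c 5c 48 79) = 6c17
m3: inner = H(06 8c 36 36 36 36 8e bd 1b 05) = 1b ba; tag = H(6c e6 5c 5c 5c 5c 1b ba) = 3f58
m4: inner = H(06 8c 36 36 36 36 13 67 39 be) = be 1d; tag = H(6c e6 5c 5c 5c 5c be 1d) = e2bb ← matches

4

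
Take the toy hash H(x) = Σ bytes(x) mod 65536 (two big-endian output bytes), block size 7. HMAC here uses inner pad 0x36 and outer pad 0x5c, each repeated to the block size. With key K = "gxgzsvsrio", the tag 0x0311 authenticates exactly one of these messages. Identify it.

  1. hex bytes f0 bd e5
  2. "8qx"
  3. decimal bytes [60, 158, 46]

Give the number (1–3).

2

Key "gxgzsvsrio" = 67 78 67 7a 73 76 73 72 69 6f is 10 bytes > B = 7, so hash it first: H(key) = 04 66, then zero-pad to 7 bytes: K' = 04 66 00 00 00 00 00.
K' ⊕ ipad = 32 50 36 36 36 36 36; K' ⊕ opad = 58 3a 5c 5c 5c 5c 5c.
m1: inner = H(32 50 36 36 36 36 36 f0 bd e5) = 04 22; tag = H(58 3a 5c 5c 5c 5c 5c 04 22) = 0284
m2: inner = H(32 50 36 36 36 36 36 38 71 78) = 02 b1; tag = H(58 3a 5c 5c 5c 5c 5c 02 b1) = 0311 ← matches
m3: inner = H(32 50 36 36 36 36 36 3c 9e 2e) = 02 98; tag = H(58 3a 5c 5c 5c 5c 5c 02 98) = 02f8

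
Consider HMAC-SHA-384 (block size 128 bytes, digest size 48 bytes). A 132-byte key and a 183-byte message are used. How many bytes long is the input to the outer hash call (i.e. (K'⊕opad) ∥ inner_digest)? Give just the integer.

176

Key is 132 > 128 bytes, so it is hashed to 48 bytes then zero-padded to 128: |K'| = 128.
Outer input = (K'⊕opad) ∥ H(inner) → 128 + 48 = 176 bytes.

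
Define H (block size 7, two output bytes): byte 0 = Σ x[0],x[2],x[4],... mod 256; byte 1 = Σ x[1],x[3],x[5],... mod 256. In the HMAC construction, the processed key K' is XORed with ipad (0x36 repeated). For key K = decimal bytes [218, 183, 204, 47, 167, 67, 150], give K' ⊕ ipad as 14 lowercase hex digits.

ec81fa199175a0

Key decimal bytes [218, 183, 204, 47, 167, 67, 150] = da b7 cc 2f a7 43 96 is exactly B = 7 bytes: K' = da b7 cc 2f a7 43 96.
XOR each byte with 0x36: da⊕36=ec, b7⊕36=81, cc⊕36=fa, 2f⊕36=19, a7⊕36=91, 43⊕36=75, 96⊕36=a0.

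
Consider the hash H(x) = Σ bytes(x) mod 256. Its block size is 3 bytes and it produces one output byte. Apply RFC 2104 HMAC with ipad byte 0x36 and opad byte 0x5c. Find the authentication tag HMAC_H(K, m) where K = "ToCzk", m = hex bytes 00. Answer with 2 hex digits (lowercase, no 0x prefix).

b8

Key "ToCzk" = 54 6f 43 7a 6b is 5 bytes > B = 3, so hash it first: H(key) = eb, then zero-pad to 3 bytes: K' = eb 00 00.
K' ⊕ ipad = dd 36 36.  K' ⊕ opad = b7 5c 5c.
Inner input = (K'⊕ipad) ∥ m = dd 36 36 ∥ 00.
Inner hash: sum = 221+54+54+0 = 329; mod 256 = 73 → 49.
Outer input = (K'⊕opad) ∥ inner = b7 5c 5c ∥ 49.
Outer hash (tag): sum = 183+92+92+73 = 440; mod 256 = 184 → b8.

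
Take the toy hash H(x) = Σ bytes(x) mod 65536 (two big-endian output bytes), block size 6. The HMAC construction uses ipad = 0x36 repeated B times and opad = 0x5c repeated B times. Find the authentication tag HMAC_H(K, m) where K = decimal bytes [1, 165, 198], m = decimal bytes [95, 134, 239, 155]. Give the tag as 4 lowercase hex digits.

03d3

Key decimal bytes [1, 165, 198] = 01 a5 c6 is 3 bytes ≤ B = 6; zero-pad to 6 bytes: K' = 01 a5 c6 00 00 00.
K' ⊕ ipad = 37 93 f0 36 36 36.  K' ⊕ opad = 5d f9 9a 5c 5c 5c.
Inner input = (K'⊕ipad) ∥ m = 37 93 f0 36 36 36 ∥ 5f 86 ef 9b.
Inner hash: sum = 55+147+240+54+54+54+95+134+239+155 = 1227 → 04 cb.
Outer input = (K'⊕opad) ∥ inner = 5d f9 9a 5c 5c 5c ∥ 04 cb.
Outer hash (tag): sum = 93+249+154+92+92+92+4+203 = 979 → 03 d3.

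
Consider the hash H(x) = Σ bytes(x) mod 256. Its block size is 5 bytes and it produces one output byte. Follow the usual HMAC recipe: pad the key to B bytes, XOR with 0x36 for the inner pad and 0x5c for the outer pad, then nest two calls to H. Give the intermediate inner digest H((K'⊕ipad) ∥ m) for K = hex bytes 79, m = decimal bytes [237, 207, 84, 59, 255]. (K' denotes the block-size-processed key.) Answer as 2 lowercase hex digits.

71

Key hex bytes 79 is 1 byte ≤ B = 5; zero-pad to 5 bytes: K' = 79 00 00 00 00.
K' ⊕ ipad = 4f 36 36 36 36.
Inner input = 4f 36 36 36 36 ∥ ed cf 54 3b ff.
Inner hash: sum = 79+54+54+54+54+237+207+84+59+255 = 1137; mod 256 = 113 → 71.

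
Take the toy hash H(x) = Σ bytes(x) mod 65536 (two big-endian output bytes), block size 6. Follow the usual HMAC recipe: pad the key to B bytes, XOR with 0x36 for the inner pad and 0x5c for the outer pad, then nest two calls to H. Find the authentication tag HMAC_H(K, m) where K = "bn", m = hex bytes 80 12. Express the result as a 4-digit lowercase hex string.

Key "bn" = 62 6e is 2 bytes ≤ B = 6; zero-pad to 6 bytes: K' = 62 6e 00 00 00 00.
K' ⊕ ipad = 54 58 36 36 36 36.  K' ⊕ opad = 3e 32 5c 5c 5c 5c.
Inner input = (K'⊕ipad) ∥ m = 54 58 36 36 36 36 ∥ 80 12.
Inner hash: sum = 84+88+54+54+54+54+128+18 = 534 → 02 16.
Outer input = (K'⊕opad) ∥ inner = 3e 32 5c 5c 5c 5c ∥ 02 16.
Outer hash (tag): sum = 62+50+92+92+92+92+2+22 = 504 → 01 f8.

01f8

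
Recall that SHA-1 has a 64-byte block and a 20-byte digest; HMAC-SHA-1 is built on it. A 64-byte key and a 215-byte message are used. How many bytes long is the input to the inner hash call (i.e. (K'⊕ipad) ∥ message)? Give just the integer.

Key is 64 ≤ 64 bytes, zero-padded: |K'| = 64.
Inner input = (K'⊕ipad) ∥ m → 64 + 215 = 279 bytes.

279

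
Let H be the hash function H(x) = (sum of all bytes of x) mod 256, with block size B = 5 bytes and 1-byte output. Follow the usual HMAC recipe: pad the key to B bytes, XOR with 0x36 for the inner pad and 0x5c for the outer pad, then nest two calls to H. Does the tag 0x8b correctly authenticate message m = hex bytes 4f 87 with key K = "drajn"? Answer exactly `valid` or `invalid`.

Key "drajn" = 64 72 61 6a 6e is exactly B = 5 bytes: K' = 64 72 61 6a 6e.
K' ⊕ ipad = 52 44 57 5c 58; K' ⊕ opad = 38 2e 3d 36 32.
Inner hash: sum = 82+68+87+92+88+79+135 = 631; mod 256 = 119 → 77.
Outer hash (recomputed tag): sum = 56+46+61+54+50+119 = 386; mod 256 = 130 → 82.
Recomputed tag = 82; claimed = 8b → mismatch.

invalid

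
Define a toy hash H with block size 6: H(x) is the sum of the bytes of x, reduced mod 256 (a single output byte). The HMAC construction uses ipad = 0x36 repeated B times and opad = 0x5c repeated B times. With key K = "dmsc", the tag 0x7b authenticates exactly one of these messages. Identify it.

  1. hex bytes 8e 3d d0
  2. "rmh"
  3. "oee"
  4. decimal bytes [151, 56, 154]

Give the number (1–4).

Key "dmsc" = 64 6d 73 63 is 4 bytes ≤ B = 6; zero-pad to 6 bytes: K' = 64 6d 73 63 00 00.
K' ⊕ ipad = 52 5b 45 55 36 36; K' ⊕ opad = 38 31 2f 3f 5c 5c.
m1: inner = H(52 5b 45 55 36 36 8e 3d d0) = 4e; tag = H(38 31 2f 3f 5c 5c 4e) = dd
m2: inner = H(52 5b 45 55 36 36 72 6d 68) = fa; tag = H(38 31 2f 3f 5c 5c fa) = 89
m3: inner = H(52 5b 45 55 36 36 6f 65 65) = ec; tag = H(38 31 2f 3f 5c 5c ec) = 7b ← matches
m4: inner = H(52 5b 45 55 36 36 97 38 9a) = 1c; tag = H(38 31 2f 3f 5c 5c 1c) = ab

3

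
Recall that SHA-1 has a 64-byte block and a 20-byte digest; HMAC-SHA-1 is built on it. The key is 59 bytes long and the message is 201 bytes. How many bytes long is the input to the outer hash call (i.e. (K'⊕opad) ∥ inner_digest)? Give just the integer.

84

Key is 59 ≤ 64 bytes, zero-padded: |K'| = 64.
Outer input = (K'⊕opad) ∥ H(inner) → 64 + 20 = 84 bytes.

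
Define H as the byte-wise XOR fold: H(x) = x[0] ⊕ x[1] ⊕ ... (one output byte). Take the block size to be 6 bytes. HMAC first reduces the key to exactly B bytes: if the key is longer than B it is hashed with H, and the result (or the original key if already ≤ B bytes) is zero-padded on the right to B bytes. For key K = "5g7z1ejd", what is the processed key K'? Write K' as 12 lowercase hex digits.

450000000000

|K| = 8 > B = 6, so first hash the key.
H(K): XOR 35⊕67⊕37⊕7a⊕31⊕65⊕6a⊕64 = 45.
Zero-pad H(K) = 45 to 6 bytes: K' = 45 00 00 00 00 00.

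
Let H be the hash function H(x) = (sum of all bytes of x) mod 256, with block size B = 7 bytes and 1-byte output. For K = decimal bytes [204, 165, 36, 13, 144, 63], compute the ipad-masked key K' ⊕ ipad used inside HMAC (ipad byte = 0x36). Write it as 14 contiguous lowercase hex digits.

Key decimal bytes [204, 165, 36, 13, 144, 63] = cc a5 24 0d 90 3f is 6 bytes ≤ B = 7; zero-pad to 7 bytes: K' = cc a5 24 0d 90 3f 00.
XOR each byte with 0x36: cc⊕36=fa, a5⊕36=93, 24⊕36=12, 0d⊕36=3b, 90⊕36=a6, 3f⊕36=09, 00⊕36=36.

fa93123ba60936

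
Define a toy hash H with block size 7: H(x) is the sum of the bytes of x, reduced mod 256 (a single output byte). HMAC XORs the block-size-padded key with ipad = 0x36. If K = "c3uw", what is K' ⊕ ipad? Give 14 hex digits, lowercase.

Key "c3uw" = 63 33 75 77 is 4 bytes ≤ B = 7; zero-pad to 7 bytes: K' = 63 33 75 77 00 00 00.
XOR each byte with 0x36: 63⊕36=55, 33⊕36=05, 75⊕36=43, 77⊕36=41, 00⊕36=36, 00⊕36=36, 00⊕36=36.

55054341363636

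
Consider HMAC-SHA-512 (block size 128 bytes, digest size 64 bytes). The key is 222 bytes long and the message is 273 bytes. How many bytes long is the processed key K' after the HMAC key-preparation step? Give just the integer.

Key is 222 > 128 bytes, so it is hashed to 64 bytes then zero-padded to 128: |K'| = 128.

128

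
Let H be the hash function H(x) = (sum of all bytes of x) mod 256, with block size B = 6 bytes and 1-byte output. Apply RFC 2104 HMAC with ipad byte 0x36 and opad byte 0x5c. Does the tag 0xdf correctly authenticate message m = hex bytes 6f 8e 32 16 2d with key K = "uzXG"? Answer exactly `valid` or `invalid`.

invalid

Key "uzXG" = 75 7a 58 47 is 4 bytes ≤ B = 6; zero-pad to 6 bytes: K' = 75 7a 58 47 00 00.
K' ⊕ ipad = 43 4c 6e 71 36 36; K' ⊕ opad = 29 26 04 1b 5c 5c.
Inner hash: sum = 67+76+110+113+54+54+111+142+50+22+45 = 844; mod 256 = 76 → 4c.
Outer hash (recomputed tag): sum = 41+38+4+27+92+92+76 = 370; mod 256 = 114 → 72.
Recomputed tag = 72; claimed = df → mismatch.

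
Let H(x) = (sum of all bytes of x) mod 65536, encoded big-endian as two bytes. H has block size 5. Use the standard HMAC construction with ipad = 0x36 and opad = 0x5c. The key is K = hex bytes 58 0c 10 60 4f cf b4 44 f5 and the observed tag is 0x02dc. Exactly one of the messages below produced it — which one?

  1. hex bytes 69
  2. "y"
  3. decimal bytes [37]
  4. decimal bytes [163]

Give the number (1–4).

Key hex bytes 58 0c 10 60 4f cf b4 44 f5 is 9 bytes > B = 5, so hash it first: H(key) = 03 df, then zero-pad to 5 bytes: K' = 03 df 00 00 00.
K' ⊕ ipad = 35 e9 36 36 36; K' ⊕ opad = 5f 83 5c 5c 5c.
m1: inner = H(35 e9 36 36 36 69) = 02 29; tag = H(5f 83 5c 5c 5c 02 29) = 0221
m2: inner = H(35 e9 36 36 36 79) = 02 39; tag = H(5f 83 5c 5c 5c 02 39) = 0231
m3: inner = H(35 e9 36 36 36 25) = 01 e5; tag = H(5f 83 5c 5c 5c 01 e5) = 02dc ← matches
m4: inner = H(35 e9 36 36 36 a3) = 02 63; tag = H(5f 83 5c 5c 5c 02 63) = 025b

3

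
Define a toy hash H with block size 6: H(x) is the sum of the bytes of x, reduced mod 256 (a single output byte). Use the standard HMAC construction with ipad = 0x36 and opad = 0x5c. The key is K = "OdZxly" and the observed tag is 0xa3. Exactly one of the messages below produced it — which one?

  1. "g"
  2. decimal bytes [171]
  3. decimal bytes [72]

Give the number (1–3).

Key "OdZxly" = 4f 64 5a 78 6c 79 is exactly B = 6 bytes: K' = 4f 64 5a 78 6c 79.
K' ⊕ ipad = 79 52 6c 4e 5a 4f; K' ⊕ opad = 13 38 06 24 30 25.
m1: inner = H(79 52 6c 4e 5a 4f 67) = 95; tag = H(13 38 06 24 30 25 95) = 5f
m2: inner = H(79 52 6c 4e 5a 4f ab) = d9; tag = H(13 38 06 24 30 25 d9) = a3 ← matches
m3: inner = H(79 52 6c 4e 5a 4f 48) = 76; tag = H(13 38 06 24 30 25 76) = 40

2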